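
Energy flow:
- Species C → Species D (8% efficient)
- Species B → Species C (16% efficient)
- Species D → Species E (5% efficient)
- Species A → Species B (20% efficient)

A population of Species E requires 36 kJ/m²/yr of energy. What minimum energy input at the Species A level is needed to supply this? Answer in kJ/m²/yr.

Cumulative transfer efficiency: 0.2 × 0.16 × 0.08 × 0.05 = 0.000128
Species A energy = 36 / 0.000128 = 281250 kJ/m²/yr

281250 kJ/m²/yr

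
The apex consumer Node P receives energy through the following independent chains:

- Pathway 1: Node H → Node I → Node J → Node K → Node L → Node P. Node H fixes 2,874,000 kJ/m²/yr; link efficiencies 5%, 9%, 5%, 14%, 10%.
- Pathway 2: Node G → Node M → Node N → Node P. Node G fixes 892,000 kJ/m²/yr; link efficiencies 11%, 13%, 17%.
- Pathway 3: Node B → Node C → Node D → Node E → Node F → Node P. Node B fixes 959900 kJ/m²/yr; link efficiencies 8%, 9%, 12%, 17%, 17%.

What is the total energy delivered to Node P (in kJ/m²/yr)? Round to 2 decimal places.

2201.47 kJ/m²/yr

Pathway 1: 2874000 × 0.05 × 0.09 × 0.05 × 0.14 × 0.1 = 9.0531 kJ/m²/yr
Pathway 2: 892000 × 0.11 × 0.13 × 0.17 = 2168.452 kJ/m²/yr
Pathway 3: 959900 × 0.08 × 0.09 × 0.12 × 0.17 × 0.17 = 23.96831904 kJ/m²/yr
Total at Node P: 9.0531 + 2168.452 + 23.96831904 = 2201.47341904 kJ/m²/yr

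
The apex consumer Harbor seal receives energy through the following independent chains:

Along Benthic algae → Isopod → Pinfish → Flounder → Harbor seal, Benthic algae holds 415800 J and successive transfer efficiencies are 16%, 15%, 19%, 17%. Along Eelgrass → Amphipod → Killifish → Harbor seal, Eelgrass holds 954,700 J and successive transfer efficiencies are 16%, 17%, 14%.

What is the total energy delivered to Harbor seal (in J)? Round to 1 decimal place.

Via Benthic algae: 415800 × 0.16 × 0.15 × 0.19 × 0.17 = 322.32816 J
Via Eelgrass: 954700 × 0.16 × 0.17 × 0.14 = 3635.4976 J
Total at Harbor seal: 322.32816 + 3635.4976 = 3957.82576 J

3957.8 J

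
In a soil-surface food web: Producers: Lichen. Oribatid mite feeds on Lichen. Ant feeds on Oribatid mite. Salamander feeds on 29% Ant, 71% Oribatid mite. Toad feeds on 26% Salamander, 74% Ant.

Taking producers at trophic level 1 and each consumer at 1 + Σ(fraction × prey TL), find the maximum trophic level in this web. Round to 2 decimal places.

Oribatid mite: 1 + 1 = 2
Ant: 1 + 2 = 3
Salamander: 1 + (0.29×3 + 0.71×2) = 3.29
Toad: 1 + (0.26×3.29 + 0.74×3) = 4.0754

4.08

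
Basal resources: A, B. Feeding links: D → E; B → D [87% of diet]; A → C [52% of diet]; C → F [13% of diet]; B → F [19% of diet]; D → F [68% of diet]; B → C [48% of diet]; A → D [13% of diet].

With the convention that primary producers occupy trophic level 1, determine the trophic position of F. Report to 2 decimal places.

C: 1 + (0.48×1 + 0.52×1) = 2
D: 1 + (0.13×1 + 0.87×1) = 2
E: 1 + 2 = 3
F: 1 + (0.19×1 + 0.68×2 + 0.13×2) = 2.81

2.81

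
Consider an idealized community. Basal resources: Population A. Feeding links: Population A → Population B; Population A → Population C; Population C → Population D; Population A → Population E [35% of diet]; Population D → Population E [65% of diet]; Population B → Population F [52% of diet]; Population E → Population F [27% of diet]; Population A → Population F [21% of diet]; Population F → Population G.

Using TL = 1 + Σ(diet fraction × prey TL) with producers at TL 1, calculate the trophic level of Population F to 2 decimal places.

3.14

Population B: 1 + 1 = 2
Population C: 1 + 1 = 2
Population D: 1 + 2 = 3
Population E: 1 + (0.35×1 + 0.65×3) = 3.3
Population F: 1 + (0.52×2 + 0.27×3.3 + 0.21×1) = 3.141
Population G: 1 + 3.141 = 4.141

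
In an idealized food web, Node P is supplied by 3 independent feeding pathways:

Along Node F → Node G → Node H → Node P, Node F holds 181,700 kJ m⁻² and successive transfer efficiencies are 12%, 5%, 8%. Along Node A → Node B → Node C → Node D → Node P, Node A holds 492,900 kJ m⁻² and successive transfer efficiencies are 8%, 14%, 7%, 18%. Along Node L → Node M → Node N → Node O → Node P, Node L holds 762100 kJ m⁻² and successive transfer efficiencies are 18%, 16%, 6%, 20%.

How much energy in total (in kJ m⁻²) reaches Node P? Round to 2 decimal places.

Via Node F: 181700 × 0.12 × 0.05 × 0.08 = 87.216 kJ m⁻²
Via Node A: 492900 × 0.08 × 0.14 × 0.07 × 0.18 = 69.558048 kJ m⁻²
Via Node L: 762100 × 0.18 × 0.16 × 0.06 × 0.2 = 263.38176 kJ m⁻²
Total at Node P: 87.216 + 69.558048 + 263.38176 = 420.155808 kJ m⁻²

420.16 kJ m⁻²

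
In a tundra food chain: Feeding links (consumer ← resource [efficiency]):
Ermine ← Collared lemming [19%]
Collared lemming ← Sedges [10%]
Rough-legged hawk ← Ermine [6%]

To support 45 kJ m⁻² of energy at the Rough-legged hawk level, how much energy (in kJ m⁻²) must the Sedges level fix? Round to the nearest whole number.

Cumulative transfer efficiency: 0.1 × 0.19 × 0.06 = 0.00114
Sedges energy = 45 / 0.00114 = 39474 kJ m⁻²

39474 kJ m⁻²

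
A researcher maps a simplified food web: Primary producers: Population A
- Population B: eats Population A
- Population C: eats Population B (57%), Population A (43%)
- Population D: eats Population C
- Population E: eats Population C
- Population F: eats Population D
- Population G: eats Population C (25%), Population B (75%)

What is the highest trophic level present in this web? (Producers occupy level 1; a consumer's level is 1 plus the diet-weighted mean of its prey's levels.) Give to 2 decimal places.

Population B: 1 + 1 = 2
Population C: 1 + (0.57×2 + 0.43×1) = 2.57
Population D: 1 + 2.57 = 3.57
Population E: 1 + 2.57 = 3.57
Population F: 1 + 3.57 = 4.57
Population G: 1 + (0.25×2.57 + 0.75×2) = 3.1425

4.57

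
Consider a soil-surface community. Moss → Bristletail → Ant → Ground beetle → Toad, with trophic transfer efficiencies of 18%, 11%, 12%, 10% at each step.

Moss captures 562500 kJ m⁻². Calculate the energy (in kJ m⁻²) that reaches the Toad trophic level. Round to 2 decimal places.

133.65 kJ m⁻²

Bristletail: 562500 × 0.18 = 101250 kJ m⁻²
Ant: 101250 × 0.11 = 11137.5 kJ m⁻²
Ground beetle: 11137.5 × 0.12 = 1336.5 kJ m⁻²
Toad: 1336.5 × 0.1 = 133.65 kJ m⁻²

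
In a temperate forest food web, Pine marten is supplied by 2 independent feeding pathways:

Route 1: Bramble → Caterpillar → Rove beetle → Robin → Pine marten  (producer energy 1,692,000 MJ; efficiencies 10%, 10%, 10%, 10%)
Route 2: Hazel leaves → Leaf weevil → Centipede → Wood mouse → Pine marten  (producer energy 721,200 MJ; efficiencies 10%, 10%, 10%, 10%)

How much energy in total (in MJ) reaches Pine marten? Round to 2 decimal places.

241.32 MJ

Route 1: 1692000 × 0.1 × 0.1 × 0.1 × 0.1 = 169.2 MJ
Route 2: 721200 × 0.1 × 0.1 × 0.1 × 0.1 = 72.12 MJ
Total at Pine marten: 169.2 + 72.12 = 241.32 MJ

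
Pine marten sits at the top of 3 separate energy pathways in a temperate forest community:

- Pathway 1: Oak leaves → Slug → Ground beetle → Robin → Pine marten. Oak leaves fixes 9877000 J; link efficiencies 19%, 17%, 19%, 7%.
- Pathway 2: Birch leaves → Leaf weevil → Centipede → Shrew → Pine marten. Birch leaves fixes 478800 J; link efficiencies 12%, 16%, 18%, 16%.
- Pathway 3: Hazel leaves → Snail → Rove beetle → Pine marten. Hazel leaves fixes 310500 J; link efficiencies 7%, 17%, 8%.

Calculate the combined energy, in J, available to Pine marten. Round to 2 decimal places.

Pathway 1: 9877000 × 0.19 × 0.17 × 0.19 × 0.07 = 4243.06043 J
Pathway 2: 478800 × 0.12 × 0.16 × 0.18 × 0.16 = 264.757248 J
Pathway 3: 310500 × 0.07 × 0.17 × 0.08 = 295.596 J
Total at Pine marten: 4243.06043 + 264.757248 + 295.596 = 4803.413678 J

4803.41 J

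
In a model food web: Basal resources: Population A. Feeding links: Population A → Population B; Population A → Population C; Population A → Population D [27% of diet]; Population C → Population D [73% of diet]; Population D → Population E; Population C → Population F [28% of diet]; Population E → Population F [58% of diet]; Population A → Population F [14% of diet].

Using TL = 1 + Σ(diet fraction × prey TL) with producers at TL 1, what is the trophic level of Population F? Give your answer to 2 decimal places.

Population B: 1 + 1 = 2
Population C: 1 + 1 = 2
Population D: 1 + (0.27×1 + 0.73×2) = 2.73
Population E: 1 + 2.73 = 3.73
Population F: 1 + (0.28×2 + 0.58×3.73 + 0.14×1) = 3.8634

3.86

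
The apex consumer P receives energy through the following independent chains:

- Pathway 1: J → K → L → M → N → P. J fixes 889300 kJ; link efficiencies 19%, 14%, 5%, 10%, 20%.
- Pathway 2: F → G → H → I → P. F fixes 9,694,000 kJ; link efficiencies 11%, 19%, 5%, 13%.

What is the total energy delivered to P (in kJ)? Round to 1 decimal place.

Pathway 1: 889300 × 0.19 × 0.14 × 0.05 × 0.1 × 0.2 = 23.65538 kJ
Pathway 2: 9694000 × 0.11 × 0.19 × 0.05 × 0.13 = 1316.9299 kJ
Total at P: 23.65538 + 1316.9299 = 1340.58528 kJ

1340.6 kJ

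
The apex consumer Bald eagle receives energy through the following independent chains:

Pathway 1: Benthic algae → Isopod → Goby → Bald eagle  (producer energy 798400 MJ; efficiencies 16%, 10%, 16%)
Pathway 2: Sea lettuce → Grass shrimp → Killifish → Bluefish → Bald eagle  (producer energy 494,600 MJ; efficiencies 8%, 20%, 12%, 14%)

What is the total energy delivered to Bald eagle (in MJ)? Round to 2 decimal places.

2176.85 MJ

Pathway 1: 798400 × 0.16 × 0.1 × 0.16 = 2043.904 MJ
Pathway 2: 494600 × 0.08 × 0.2 × 0.12 × 0.14 = 132.94848 MJ
Total at Bald eagle: 2043.904 + 132.94848 = 2176.85248 MJ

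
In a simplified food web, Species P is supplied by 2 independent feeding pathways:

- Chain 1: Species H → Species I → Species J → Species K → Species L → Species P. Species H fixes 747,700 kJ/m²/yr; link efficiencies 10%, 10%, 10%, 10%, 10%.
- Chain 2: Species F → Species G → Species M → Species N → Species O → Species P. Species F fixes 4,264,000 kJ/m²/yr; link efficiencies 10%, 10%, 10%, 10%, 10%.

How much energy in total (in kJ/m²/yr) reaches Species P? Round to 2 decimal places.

Chain 1: 747700 × 0.1 × 0.1 × 0.1 × 0.1 × 0.1 = 7.477 kJ/m²/yr
Chain 2: 4264000 × 0.1 × 0.1 × 0.1 × 0.1 × 0.1 = 42.64 kJ/m²/yr
Total at Species P: 7.477 + 42.64 = 50.117 kJ/m²/yr

50.12 kJ/m²/yr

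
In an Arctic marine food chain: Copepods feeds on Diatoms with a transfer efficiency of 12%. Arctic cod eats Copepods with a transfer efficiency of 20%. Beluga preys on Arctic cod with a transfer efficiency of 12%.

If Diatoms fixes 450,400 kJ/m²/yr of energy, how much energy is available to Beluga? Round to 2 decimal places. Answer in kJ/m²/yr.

1297.15 kJ/m²/yr

Copepods: 450400 × 0.12 = 54048 kJ/m²/yr
Arctic cod: 54048 × 0.2 = 10809.6 kJ/m²/yr
Beluga: 10809.6 × 0.12 = 1297.152 kJ/m²/yr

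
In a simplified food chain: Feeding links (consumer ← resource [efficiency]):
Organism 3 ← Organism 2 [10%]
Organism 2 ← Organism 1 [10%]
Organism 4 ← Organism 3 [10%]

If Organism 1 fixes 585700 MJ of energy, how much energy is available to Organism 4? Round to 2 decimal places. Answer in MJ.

585.70 MJ

Organism 2: 585700 × 0.1 = 58570 MJ
Organism 3: 58570 × 0.1 = 5857 MJ
Organism 4: 5857 × 0.1 = 585.7 MJ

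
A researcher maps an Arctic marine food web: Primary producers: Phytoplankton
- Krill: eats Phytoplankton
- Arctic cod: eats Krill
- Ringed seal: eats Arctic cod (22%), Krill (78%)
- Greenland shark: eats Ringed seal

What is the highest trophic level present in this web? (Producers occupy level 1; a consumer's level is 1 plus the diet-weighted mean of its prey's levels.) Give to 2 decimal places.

4.22

Krill: 1 + 1 = 2
Arctic cod: 1 + 2 = 3
Ringed seal: 1 + (0.22×3 + 0.78×2) = 3.22
Greenland shark: 1 + 3.22 = 4.22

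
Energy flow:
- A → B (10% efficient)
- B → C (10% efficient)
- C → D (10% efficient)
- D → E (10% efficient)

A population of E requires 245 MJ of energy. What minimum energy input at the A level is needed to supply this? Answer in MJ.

Cumulative transfer efficiency: 0.1 × 0.1 × 0.1 × 0.1 = 0.0001
A energy = 245 / 0.0001 = 2450000 MJ

2450000 MJ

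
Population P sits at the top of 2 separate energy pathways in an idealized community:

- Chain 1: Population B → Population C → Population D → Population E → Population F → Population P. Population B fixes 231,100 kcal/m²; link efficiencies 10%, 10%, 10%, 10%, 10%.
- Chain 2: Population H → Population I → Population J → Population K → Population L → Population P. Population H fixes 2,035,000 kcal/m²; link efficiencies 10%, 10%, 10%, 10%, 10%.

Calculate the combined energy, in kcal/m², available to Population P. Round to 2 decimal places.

Chain 1: 231100 × 0.1 × 0.1 × 0.1 × 0.1 × 0.1 = 2.311 kcal/m²
Chain 2: 2035000 × 0.1 × 0.1 × 0.1 × 0.1 × 0.1 = 20.35 kcal/m²
Total at Population P: 2.311 + 20.35 = 22.661 kcal/m²

22.66 kcal/m²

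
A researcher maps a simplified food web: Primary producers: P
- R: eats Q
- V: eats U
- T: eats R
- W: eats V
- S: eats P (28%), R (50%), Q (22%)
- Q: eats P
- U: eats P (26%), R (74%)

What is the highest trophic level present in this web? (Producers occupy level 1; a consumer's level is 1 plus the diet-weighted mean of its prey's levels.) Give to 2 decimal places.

Q: 1 + 1 = 2
R: 1 + 2 = 3
S: 1 + (0.28×1 + 0.5×3 + 0.22×2) = 3.22
T: 1 + 3 = 4
U: 1 + (0.26×1 + 0.74×3) = 3.48
V: 1 + 3.48 = 4.48
W: 1 + 4.48 = 5.48

5.48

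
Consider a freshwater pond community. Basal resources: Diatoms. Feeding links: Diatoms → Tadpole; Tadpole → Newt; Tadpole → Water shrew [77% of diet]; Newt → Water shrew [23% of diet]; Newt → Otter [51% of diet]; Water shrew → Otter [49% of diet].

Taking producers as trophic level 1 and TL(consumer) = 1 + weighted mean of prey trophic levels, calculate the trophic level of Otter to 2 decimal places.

4.11

Tadpole: 1 + 1 = 2
Newt: 1 + 2 = 3
Water shrew: 1 + (0.77×2 + 0.23×3) = 3.23
Otter: 1 + (0.51×3 + 0.49×3.23) = 4.1127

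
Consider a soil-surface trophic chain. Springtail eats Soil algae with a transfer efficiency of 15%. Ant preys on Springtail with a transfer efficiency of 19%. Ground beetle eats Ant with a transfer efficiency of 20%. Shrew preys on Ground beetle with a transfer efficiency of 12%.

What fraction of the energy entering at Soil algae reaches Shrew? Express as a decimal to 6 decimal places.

Product of link efficiencies: 0.15 × 0.19 × 0.2 × 0.12 = 0.000684

0.000684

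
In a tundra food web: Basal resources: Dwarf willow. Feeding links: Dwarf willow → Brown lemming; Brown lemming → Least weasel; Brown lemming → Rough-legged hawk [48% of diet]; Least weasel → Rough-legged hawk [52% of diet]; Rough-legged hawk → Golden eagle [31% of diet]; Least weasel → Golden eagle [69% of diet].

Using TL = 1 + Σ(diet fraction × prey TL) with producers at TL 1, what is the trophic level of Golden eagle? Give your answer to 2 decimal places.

4.16

Brown lemming: 1 + 1 = 2
Least weasel: 1 + 2 = 3
Rough-legged hawk: 1 + (0.48×2 + 0.52×3) = 3.52
Golden eagle: 1 + (0.31×3.52 + 0.69×3) = 4.1612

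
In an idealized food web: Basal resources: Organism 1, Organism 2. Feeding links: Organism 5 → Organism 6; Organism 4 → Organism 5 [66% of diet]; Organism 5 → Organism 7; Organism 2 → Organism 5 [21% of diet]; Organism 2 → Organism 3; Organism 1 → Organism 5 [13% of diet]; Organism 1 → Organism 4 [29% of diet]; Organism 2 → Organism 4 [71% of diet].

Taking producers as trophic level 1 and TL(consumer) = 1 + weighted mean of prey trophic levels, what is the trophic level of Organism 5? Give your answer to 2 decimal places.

Organism 3: 1 + 1 = 2
Organism 4: 1 + (0.29×1 + 0.71×1) = 2
Organism 5: 1 + (0.13×1 + 0.21×1 + 0.66×2) = 2.66
Organism 6: 1 + 2.66 = 3.66
Organism 7: 1 + 2.66 = 3.66

2.66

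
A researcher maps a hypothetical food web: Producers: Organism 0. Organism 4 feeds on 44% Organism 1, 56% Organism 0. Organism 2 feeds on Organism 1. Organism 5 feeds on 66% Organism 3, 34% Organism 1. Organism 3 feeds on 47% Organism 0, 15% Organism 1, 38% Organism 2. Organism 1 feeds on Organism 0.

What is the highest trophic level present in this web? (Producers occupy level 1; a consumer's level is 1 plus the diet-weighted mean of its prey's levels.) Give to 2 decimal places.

Organism 1: 1 + 1 = 2
Organism 2: 1 + 2 = 3
Organism 3: 1 + (0.47×1 + 0.15×2 + 0.38×3) = 2.91
Organism 4: 1 + (0.44×2 + 0.56×1) = 2.44
Organism 5: 1 + (0.66×2.91 + 0.34×2) = 3.6006

3.60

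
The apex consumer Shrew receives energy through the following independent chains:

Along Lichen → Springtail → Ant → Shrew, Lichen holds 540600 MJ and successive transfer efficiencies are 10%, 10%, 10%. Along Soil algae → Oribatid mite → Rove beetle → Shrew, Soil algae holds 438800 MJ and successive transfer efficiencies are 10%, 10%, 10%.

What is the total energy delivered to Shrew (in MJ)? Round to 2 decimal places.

979.40 MJ

Via Lichen: 540600 × 0.1 × 0.1 × 0.1 = 540.6 MJ
Via Soil algae: 438800 × 0.1 × 0.1 × 0.1 = 438.8 MJ
Total at Shrew: 540.6 + 438.8 = 979.4 MJ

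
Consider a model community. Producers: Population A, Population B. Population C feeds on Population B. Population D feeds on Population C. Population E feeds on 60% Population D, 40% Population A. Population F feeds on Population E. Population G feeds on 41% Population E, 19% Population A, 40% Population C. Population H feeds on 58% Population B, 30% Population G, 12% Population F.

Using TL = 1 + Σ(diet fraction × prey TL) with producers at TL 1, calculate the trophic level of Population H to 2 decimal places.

Population C: 1 + 1 = 2
Population D: 1 + 2 = 3
Population E: 1 + (0.6×3 + 0.4×1) = 3.2
Population F: 1 + 3.2 = 4.2
Population G: 1 + (0.41×3.2 + 0.19×1 + 0.4×2) = 3.302
Population H: 1 + (0.58×1 + 0.3×3.302 + 0.12×4.2) = 3.0746

3.07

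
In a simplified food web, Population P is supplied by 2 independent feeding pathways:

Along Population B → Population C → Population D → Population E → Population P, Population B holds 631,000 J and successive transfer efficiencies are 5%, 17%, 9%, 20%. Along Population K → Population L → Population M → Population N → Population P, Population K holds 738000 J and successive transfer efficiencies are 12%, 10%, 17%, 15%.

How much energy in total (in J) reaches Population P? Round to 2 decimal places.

322.37 J

Via Population B: 631000 × 0.05 × 0.17 × 0.09 × 0.2 = 96.543 J
Via Population K: 738000 × 0.12 × 0.1 × 0.17 × 0.15 = 225.828 J
Total at Population P: 96.543 + 225.828 = 322.371 J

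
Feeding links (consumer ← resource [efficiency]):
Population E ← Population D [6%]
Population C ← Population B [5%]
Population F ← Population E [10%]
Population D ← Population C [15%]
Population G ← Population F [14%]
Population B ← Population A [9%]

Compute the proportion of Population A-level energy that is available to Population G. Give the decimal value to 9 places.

Product of link efficiencies: 0.09 × 0.05 × 0.15 × 0.06 × 0.1 × 0.14 = 0.000000567

0.000000567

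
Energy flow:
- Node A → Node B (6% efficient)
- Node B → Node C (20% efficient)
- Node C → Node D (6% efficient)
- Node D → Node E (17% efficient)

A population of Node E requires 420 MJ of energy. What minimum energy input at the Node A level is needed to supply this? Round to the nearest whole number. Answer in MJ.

Cumulative transfer efficiency: 0.06 × 0.2 × 0.06 × 0.17 = 0.0001224
Node A energy = 420 / 0.0001224 = 3431373 MJ

3431373 MJ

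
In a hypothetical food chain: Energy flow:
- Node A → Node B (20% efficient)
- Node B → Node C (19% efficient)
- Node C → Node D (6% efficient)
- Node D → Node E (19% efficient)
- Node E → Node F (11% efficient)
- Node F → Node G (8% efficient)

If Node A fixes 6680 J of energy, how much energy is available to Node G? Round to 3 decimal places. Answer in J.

0.025 J

Node B: 6680 × 0.2 = 1336 J
Node C: 1336 × 0.19 = 253.84 J
Node D: 253.84 × 0.06 = 15.2304 J
Node E: 15.2304 × 0.19 = 2.893776 J
Node F: 2.893776 × 0.11 = 0.31831536 J
Node G: 0.31831536 × 0.08 = 0.0254652288 J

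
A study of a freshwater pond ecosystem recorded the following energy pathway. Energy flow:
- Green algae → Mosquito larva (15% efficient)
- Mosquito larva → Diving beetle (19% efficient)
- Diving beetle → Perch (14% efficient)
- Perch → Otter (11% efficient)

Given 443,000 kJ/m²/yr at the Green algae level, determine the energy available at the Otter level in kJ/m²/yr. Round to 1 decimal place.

194.4 kJ/m²/yr

Mosquito larva: 443000 × 0.15 = 66450 kJ/m²/yr
Diving beetle: 66450 × 0.19 = 12625.5 kJ/m²/yr
Perch: 12625.5 × 0.14 = 1767.57 kJ/m²/yr
Otter: 1767.57 × 0.11 = 194.4327 kJ/m²/yr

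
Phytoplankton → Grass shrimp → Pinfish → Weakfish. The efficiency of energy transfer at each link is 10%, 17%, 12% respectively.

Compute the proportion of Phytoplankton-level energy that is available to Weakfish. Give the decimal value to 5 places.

Product of link efficiencies: 0.1 × 0.17 × 0.12 = 0.00204

0.00204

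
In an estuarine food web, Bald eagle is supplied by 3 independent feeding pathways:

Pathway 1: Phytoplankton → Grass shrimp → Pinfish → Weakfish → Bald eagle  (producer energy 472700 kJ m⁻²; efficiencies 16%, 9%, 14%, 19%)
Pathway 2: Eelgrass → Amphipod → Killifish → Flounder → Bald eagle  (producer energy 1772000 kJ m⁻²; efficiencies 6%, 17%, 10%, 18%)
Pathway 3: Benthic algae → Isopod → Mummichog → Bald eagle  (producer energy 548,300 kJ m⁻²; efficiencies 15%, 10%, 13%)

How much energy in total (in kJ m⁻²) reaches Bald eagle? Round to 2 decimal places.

Pathway 1: 472700 × 0.16 × 0.09 × 0.14 × 0.19 = 181.063008 kJ m⁻²
Pathway 2: 1772000 × 0.06 × 0.17 × 0.1 × 0.18 = 325.3392 kJ m⁻²
Pathway 3: 548300 × 0.15 × 0.1 × 0.13 = 1069.185 kJ m⁻²
Total at Bald eagle: 181.063008 + 325.3392 + 1069.185 = 1575.587208 kJ m⁻²

1575.59 kJ m⁻²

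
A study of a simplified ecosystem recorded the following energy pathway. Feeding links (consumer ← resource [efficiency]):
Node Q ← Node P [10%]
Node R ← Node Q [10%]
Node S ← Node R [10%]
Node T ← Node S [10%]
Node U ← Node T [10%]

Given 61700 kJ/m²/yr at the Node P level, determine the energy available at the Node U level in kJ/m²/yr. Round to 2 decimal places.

Node Q: 61700 × 0.1 = 6170 kJ/m²/yr
Node R: 6170 × 0.1 = 617 kJ/m²/yr
Node S: 617 × 0.1 = 61.7 kJ/m²/yr
Node T: 61.7 × 0.1 = 6.17 kJ/m²/yr
Node U: 6.17 × 0.1 = 0.617 kJ/m²/yr

0.62 kJ/m²/yr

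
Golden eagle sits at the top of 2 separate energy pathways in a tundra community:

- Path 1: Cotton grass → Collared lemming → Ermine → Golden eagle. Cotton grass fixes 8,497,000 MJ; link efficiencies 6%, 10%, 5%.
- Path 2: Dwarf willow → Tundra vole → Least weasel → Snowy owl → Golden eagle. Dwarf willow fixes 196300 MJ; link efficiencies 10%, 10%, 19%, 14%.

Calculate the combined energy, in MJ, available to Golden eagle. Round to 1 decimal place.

Path 1: 8497000 × 0.06 × 0.1 × 0.05 = 2549.1 MJ
Path 2: 196300 × 0.1 × 0.1 × 0.19 × 0.14 = 52.2158 MJ
Total at Golden eagle: 2549.1 + 52.2158 = 2601.3158 MJ

2601.3 MJ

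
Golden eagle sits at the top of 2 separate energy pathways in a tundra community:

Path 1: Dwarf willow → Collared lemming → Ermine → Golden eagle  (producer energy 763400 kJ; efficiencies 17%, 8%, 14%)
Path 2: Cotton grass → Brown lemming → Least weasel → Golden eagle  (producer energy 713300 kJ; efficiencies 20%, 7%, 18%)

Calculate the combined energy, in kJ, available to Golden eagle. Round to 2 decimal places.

3251.03 kJ

Path 1: 763400 × 0.17 × 0.08 × 0.14 = 1453.5136 kJ
Path 2: 713300 × 0.2 × 0.07 × 0.18 = 1797.516 kJ
Total at Golden eagle: 1453.5136 + 1797.516 = 3251.0296 kJ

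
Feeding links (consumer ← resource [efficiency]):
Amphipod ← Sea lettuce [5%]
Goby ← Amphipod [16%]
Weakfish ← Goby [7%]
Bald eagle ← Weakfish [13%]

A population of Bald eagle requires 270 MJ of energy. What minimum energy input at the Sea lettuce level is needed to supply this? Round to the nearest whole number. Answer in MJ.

Cumulative transfer efficiency: 0.05 × 0.16 × 0.07 × 0.13 = 0.0000728
Sea lettuce energy = 270 / 0.0000728 = 3708791 MJ

3708791 MJ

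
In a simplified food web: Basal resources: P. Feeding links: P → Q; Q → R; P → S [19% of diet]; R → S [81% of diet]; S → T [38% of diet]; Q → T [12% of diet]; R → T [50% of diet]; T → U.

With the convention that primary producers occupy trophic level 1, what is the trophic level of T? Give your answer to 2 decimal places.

4.12

Q: 1 + 1 = 2
R: 1 + 2 = 3
S: 1 + (0.19×1 + 0.81×3) = 3.62
T: 1 + (0.38×3.62 + 0.12×2 + 0.5×3) = 4.1156
U: 1 + 4.1156 = 5.1156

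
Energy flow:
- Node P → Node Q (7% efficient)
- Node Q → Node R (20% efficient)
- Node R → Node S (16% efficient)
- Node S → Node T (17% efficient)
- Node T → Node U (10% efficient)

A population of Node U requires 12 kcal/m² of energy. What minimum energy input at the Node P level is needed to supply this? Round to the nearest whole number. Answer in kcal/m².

Cumulative transfer efficiency: 0.07 × 0.2 × 0.16 × 0.17 × 0.1 = 0.00003808
Node P energy = 12 / 0.00003808 = 315126 kcal/m²

315126 kcal/m²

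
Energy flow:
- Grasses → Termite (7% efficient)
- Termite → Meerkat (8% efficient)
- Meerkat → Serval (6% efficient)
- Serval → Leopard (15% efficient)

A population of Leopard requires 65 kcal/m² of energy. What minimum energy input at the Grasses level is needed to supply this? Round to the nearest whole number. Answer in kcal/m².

Cumulative transfer efficiency: 0.07 × 0.08 × 0.06 × 0.15 = 0.0000504
Grasses energy = 65 / 0.0000504 = 1289683 kcal/m²

1289683 kcal/m²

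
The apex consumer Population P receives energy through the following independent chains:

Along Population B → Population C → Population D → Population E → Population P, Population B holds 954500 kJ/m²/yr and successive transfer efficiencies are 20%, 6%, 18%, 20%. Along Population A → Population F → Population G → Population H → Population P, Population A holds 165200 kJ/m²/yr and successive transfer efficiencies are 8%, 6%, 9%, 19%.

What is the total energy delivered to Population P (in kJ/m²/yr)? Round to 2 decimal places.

425.90 kJ/m²/yr

Via Population B: 954500 × 0.2 × 0.06 × 0.18 × 0.2 = 412.344 kJ/m²/yr
Via Population A: 165200 × 0.08 × 0.06 × 0.09 × 0.19 = 13.559616 kJ/m²/yr
Total at Population P: 412.344 + 13.559616 = 425.903616 kJ/m²/yr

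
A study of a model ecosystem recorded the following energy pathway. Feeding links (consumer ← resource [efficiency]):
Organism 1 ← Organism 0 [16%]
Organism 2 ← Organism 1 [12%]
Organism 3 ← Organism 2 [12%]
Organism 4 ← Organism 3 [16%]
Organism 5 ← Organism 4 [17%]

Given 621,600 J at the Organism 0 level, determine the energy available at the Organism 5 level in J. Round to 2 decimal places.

Organism 1: 621600 × 0.16 = 99456 J
Organism 2: 99456 × 0.12 = 11934.72 J
Organism 3: 11934.72 × 0.12 = 1432.1664 J
Organism 4: 1432.1664 × 0.16 = 229.146624 J
Organism 5: 229.146624 × 0.17 = 38.95492608 J

38.95 J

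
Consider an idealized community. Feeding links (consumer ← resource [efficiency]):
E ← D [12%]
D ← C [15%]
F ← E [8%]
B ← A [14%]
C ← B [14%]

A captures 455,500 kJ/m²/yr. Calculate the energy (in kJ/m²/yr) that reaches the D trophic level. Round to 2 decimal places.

B: 455500 × 0.14 = 63770 kJ/m²/yr
C: 63770 × 0.14 = 8927.8 kJ/m²/yr
D: 8927.8 × 0.15 = 1339.17 kJ/m²/yr

1339.17 kJ/m²/yr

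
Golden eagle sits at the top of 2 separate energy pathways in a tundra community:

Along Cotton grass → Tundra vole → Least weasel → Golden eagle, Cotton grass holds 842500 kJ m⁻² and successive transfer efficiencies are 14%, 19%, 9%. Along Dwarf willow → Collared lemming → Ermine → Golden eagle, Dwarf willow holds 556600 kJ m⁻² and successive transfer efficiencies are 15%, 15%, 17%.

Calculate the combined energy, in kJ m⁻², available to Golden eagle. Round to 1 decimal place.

Via Cotton grass: 842500 × 0.14 × 0.19 × 0.09 = 2016.945 kJ m⁻²
Via Dwarf willow: 556600 × 0.15 × 0.15 × 0.17 = 2128.995 kJ m⁻²
Total at Golden eagle: 2016.945 + 2128.995 = 4145.94 kJ m⁻²

4145.9 kJ m⁻²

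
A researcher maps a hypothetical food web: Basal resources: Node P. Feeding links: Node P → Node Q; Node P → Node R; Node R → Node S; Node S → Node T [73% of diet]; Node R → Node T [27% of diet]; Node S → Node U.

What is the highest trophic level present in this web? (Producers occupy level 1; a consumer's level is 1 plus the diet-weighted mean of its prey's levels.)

Node Q: 1 + 1 = 2
Node R: 1 + 1 = 2
Node S: 1 + 2 = 3
Node T: 1 + (0.73×3 + 0.27×2) = 3.73
Node U: 1 + 3 = 4

4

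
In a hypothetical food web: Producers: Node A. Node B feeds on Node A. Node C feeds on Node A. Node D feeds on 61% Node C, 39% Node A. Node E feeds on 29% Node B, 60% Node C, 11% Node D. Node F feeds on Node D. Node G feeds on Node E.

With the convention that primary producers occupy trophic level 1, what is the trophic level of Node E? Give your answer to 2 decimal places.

Node B: 1 + 1 = 2
Node C: 1 + 1 = 2
Node D: 1 + (0.61×2 + 0.39×1) = 2.61
Node E: 1 + (0.29×2 + 0.6×2 + 0.11×2.61) = 3.0671
Node F: 1 + 2.61 = 3.61
Node G: 1 + 3.0671 = 4.0671

3.07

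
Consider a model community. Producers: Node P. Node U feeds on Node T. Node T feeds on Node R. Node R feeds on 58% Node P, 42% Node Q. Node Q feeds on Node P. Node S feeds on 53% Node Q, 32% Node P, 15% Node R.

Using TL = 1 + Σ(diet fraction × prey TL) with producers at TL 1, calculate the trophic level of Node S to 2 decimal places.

Node Q: 1 + 1 = 2
Node R: 1 + (0.58×1 + 0.42×2) = 2.42
Node S: 1 + (0.53×2 + 0.32×1 + 0.15×2.42) = 2.743
Node T: 1 + 2.42 = 3.42
Node U: 1 + 3.42 = 4.42

2.74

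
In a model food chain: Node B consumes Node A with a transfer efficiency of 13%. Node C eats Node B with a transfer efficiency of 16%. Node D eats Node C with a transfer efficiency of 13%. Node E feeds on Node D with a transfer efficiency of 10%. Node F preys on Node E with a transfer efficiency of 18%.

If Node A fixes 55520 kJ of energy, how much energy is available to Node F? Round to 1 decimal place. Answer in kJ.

2.7 kJ

Node B: 55520 × 0.13 = 7217.6 kJ
Node C: 7217.6 × 0.16 = 1154.816 kJ
Node D: 1154.816 × 0.13 = 150.12608 kJ
Node E: 150.12608 × 0.1 = 15.012608 kJ
Node F: 15.012608 × 0.18 = 2.70226944 kJ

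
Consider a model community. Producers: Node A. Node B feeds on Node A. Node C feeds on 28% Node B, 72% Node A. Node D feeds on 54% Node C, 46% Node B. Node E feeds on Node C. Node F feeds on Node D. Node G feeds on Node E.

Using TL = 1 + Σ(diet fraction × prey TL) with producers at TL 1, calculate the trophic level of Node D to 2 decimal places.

Node B: 1 + 1 = 2
Node C: 1 + (0.28×2 + 0.72×1) = 2.28
Node D: 1 + (0.54×2.28 + 0.46×2) = 3.1512
Node E: 1 + 2.28 = 3.28
Node F: 1 + 3.1512 = 4.1512
Node G: 1 + 3.28 = 4.28

3.15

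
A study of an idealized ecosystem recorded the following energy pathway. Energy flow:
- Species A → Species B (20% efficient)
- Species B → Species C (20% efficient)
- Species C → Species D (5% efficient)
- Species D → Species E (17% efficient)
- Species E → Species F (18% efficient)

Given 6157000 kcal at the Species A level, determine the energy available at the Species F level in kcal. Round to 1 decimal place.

376.8 kcal

Species B: 6157000 × 0.2 = 1231400 kcal
Species C: 1231400 × 0.2 = 246280 kcal
Species D: 246280 × 0.05 = 12314 kcal
Species E: 12314 × 0.17 = 2093.38 kcal
Species F: 2093.38 × 0.18 = 376.8084 kcal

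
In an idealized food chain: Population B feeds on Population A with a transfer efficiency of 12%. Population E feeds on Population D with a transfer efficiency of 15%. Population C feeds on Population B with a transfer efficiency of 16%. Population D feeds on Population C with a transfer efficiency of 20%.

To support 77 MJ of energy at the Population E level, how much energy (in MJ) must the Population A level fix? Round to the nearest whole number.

133681 MJ

Cumulative transfer efficiency: 0.12 × 0.16 × 0.2 × 0.15 = 0.000576
Population A energy = 77 / 0.000576 = 133681 MJ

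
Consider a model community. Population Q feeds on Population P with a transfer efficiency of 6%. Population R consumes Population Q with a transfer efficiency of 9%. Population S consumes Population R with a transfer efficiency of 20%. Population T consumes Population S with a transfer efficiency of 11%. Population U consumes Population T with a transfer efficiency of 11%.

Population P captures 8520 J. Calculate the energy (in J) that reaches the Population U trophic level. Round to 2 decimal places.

0.11 J

Population Q: 8520 × 0.06 = 511.2 J
Population R: 511.2 × 0.09 = 46.008 J
Population S: 46.008 × 0.2 = 9.2016 J
Population T: 9.2016 × 0.11 = 1.012176 J
Population U: 1.012176 × 0.11 = 0.11133936 J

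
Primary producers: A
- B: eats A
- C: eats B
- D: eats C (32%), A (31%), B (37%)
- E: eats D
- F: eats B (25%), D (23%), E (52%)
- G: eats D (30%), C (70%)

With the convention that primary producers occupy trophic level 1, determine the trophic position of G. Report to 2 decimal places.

B: 1 + 1 = 2
C: 1 + 2 = 3
D: 1 + (0.32×3 + 0.31×1 + 0.37×2) = 3.01
E: 1 + 3.01 = 4.01
F: 1 + (0.25×2 + 0.23×3.01 + 0.52×4.01) = 4.2775
G: 1 + (0.3×3.01 + 0.7×3) = 4.003

4.00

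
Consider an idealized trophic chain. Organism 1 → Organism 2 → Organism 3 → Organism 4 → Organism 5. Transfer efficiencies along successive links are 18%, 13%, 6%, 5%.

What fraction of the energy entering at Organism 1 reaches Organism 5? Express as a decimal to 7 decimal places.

Product of link efficiencies: 0.18 × 0.13 × 0.06 × 0.05 = 0.0000702

0.0000702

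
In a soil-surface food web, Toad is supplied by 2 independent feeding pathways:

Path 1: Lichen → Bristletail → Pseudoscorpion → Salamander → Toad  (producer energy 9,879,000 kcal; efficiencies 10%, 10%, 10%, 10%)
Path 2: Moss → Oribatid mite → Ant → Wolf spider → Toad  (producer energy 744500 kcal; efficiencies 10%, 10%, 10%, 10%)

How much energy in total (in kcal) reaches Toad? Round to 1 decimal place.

1062.4 kcal

Path 1: 9879000 × 0.1 × 0.1 × 0.1 × 0.1 = 987.9 kcal
Path 2: 744500 × 0.1 × 0.1 × 0.1 × 0.1 = 74.45 kcal
Total at Toad: 987.9 + 74.45 = 1062.35 kcal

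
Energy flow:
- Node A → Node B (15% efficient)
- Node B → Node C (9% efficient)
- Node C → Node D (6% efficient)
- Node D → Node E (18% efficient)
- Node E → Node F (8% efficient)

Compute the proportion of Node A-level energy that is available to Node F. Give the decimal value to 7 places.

Product of link efficiencies: 0.15 × 0.09 × 0.06 × 0.18 × 0.08 = 0.000011664

0.0000117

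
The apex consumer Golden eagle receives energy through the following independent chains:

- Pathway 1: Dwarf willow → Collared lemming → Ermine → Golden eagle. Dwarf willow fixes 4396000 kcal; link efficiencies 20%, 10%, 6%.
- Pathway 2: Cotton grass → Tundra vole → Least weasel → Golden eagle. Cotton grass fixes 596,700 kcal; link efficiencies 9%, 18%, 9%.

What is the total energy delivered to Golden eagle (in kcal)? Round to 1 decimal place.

Pathway 1: 4396000 × 0.2 × 0.1 × 0.06 = 5275.2 kcal
Pathway 2: 596700 × 0.09 × 0.18 × 0.09 = 869.9886 kcal
Total at Golden eagle: 5275.2 + 869.9886 = 6145.1886 kcal

6145.2 kcal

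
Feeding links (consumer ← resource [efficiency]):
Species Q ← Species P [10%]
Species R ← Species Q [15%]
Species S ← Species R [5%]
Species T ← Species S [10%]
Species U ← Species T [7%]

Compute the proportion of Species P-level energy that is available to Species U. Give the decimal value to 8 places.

Product of link efficiencies: 0.1 × 0.15 × 0.05 × 0.1 × 0.07 = 0.00000525

0.00000525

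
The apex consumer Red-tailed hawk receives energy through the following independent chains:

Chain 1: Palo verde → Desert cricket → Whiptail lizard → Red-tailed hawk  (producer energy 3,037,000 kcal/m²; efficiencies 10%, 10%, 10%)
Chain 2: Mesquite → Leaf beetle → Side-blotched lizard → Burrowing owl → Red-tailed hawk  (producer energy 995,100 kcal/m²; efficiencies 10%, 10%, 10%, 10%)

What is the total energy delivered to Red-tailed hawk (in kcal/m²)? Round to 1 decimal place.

Chain 1: 3037000 × 0.1 × 0.1 × 0.1 = 3037 kcal/m²
Chain 2: 995100 × 0.1 × 0.1 × 0.1 × 0.1 = 99.51 kcal/m²
Total at Red-tailed hawk: 3037 + 99.51 = 3136.51 kcal/m²

3136.5 kcal/m²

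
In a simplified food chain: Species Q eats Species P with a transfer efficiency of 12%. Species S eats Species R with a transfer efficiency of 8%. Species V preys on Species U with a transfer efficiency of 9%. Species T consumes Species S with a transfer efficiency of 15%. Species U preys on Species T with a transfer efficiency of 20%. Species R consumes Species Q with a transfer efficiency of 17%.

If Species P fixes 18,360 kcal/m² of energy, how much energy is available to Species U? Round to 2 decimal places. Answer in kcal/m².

Species Q: 18360 × 0.12 = 2203.2 kcal/m²
Species R: 2203.2 × 0.17 = 374.544 kcal/m²
Species S: 374.544 × 0.08 = 29.96352 kcal/m²
Species T: 29.96352 × 0.15 = 4.494528 kcal/m²
Species U: 4.494528 × 0.2 = 0.8989056 kcal/m²

0.90 kcal/m²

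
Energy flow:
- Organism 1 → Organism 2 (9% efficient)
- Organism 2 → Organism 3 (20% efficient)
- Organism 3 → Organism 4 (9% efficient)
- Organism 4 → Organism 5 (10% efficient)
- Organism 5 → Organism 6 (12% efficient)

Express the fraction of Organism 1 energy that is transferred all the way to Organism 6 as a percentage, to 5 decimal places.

Product of link efficiencies: 0.09 × 0.2 × 0.09 × 0.1 × 0.12 = 0.00001944
As a percentage: 0.00001944 × 100 = 0.00194%

0.00194%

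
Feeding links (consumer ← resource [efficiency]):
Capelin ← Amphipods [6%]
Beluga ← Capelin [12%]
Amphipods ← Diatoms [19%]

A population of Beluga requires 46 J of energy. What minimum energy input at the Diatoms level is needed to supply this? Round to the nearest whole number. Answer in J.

Cumulative transfer efficiency: 0.19 × 0.06 × 0.12 = 0.001368
Diatoms energy = 46 / 0.001368 = 33626 J

33626 J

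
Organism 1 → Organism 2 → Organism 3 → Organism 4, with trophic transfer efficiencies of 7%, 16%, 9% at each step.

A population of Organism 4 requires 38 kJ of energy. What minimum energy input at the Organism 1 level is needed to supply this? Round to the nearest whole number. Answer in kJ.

Cumulative transfer efficiency: 0.07 × 0.16 × 0.09 = 0.001008
Organism 1 energy = 38 / 0.001008 = 37698 kJ

37698 kJ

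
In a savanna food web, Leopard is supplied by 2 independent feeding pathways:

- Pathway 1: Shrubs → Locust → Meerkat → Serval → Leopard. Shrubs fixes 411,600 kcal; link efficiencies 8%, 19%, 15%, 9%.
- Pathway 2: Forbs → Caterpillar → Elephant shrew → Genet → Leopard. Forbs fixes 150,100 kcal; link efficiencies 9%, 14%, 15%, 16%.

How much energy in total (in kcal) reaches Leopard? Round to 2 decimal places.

Pathway 1: 411600 × 0.08 × 0.19 × 0.15 × 0.09 = 84.46032 kcal
Pathway 2: 150100 × 0.09 × 0.14 × 0.15 × 0.16 = 45.39024 kcal
Total at Leopard: 84.46032 + 45.39024 = 129.85056 kcal

129.85 kcal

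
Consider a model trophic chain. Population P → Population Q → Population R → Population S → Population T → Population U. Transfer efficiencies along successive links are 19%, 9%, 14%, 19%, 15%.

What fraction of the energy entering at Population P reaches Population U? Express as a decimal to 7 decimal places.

0.0000682

Product of link efficiencies: 0.19 × 0.09 × 0.14 × 0.19 × 0.15 = 0.000068229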